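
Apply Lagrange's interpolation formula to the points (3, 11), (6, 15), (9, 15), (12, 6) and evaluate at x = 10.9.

Lagrange interpolation formula:
P(x) = Σ yᵢ × Lᵢ(x)
where Lᵢ(x) = Π_{j≠i} (x - xⱼ)/(xᵢ - xⱼ)

L_0(10.9) = (10.9 - 6)/(3 - 6) × (10.9 - 9)/(3 - 9) × (10.9 - 12)/(3 - 12) = 0.063216
L_1(10.9) = (10.9 - 3)/(6 - 3) × (10.9 - 9)/(6 - 9) × (10.9 - 12)/(6 - 12) = -0.305759
L_2(10.9) = (10.9 - 3)/(9 - 3) × (10.9 - 6)/(9 - 6) × (10.9 - 12)/(9 - 12) = 0.788537
L_3(10.9) = (10.9 - 3)/(12 - 3) × (10.9 - 6)/(12 - 6) × (10.9 - 9)/(12 - 9) = 0.454006

P(10.9) = 11×L_0(10.9) + 15×L_1(10.9) + 15×L_2(10.9) + 6×L_3(10.9)
P(10.9) = 10.661080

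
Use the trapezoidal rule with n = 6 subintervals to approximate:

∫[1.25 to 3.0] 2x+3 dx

f(x) = 2x+3
a = 1.25, b = 3.0, n = 6
h = (b - a)/n = 0.291667

Trapezoidal rule: (h/2)[f(x₀) + 2f(x₁) + 2f(x₂) + ... + f(xₙ)]

x_0 = 1.2500, f(x_0) = 5.500000, coefficient = 1
x_1 = 1.5417, f(x_1) = 6.083333, coefficient = 2
x_2 = 1.8333, f(x_2) = 6.666667, coefficient = 2
x_3 = 2.1250, f(x_3) = 7.250000, coefficient = 2
x_4 = 2.4167, f(x_4) = 7.833333, coefficient = 2
x_5 = 2.7083, f(x_5) = 8.416667, coefficient = 2
x_6 = 3.0000, f(x_6) = 9.000000, coefficient = 1

I ≈ (0.291667/2) × 87.000000 = 12.687500
Exact value: 12.687500
Error: 0.000000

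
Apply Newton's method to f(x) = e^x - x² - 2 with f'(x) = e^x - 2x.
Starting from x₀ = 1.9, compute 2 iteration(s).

f(x) = e^x - x² - 2
f'(x) = e^x - 2x
x₀ = 1.9

Newton-Raphson formula: x_{n+1} = x_n - f(x_n)/f'(x_n)

Iteration 1:
  f(1.900000) = 1.075894
  f'(1.900000) = 2.885894
  x_1 = 1.900000 - 1.075894/2.885894 = 1.527189
Iteration 2:
  f(1.527189) = 0.272906
  f'(1.527189) = 1.550834
  x_2 = 1.527189 - 0.272906/1.550834 = 1.351215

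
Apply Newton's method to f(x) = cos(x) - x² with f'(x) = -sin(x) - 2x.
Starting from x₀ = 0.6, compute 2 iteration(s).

f(x) = cos(x) - x²
f'(x) = -sin(x) - 2x
x₀ = 0.6

Newton-Raphson formula: x_{n+1} = x_n - f(x_n)/f'(x_n)

Iteration 1:
  f(0.600000) = 0.465336
  f'(0.600000) = -1.764642
  x_1 = 0.600000 - 0.465336/(-1.764642) = 0.863700
Iteration 2:
  f(0.863700) = -0.096348
  f'(0.863700) = -2.487650
  x_2 = 0.863700 - (-0.096348)/(-2.487650) = 0.824969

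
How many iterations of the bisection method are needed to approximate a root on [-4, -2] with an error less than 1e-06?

We need (b-a)/2^n ≤ 1e-06
(-2 - (-4))/2^n ≤ 1e-06
2/2^n ≤ 1e-06
2^n ≥ 2000000
n ≥ log₂(2000000) = 20.93
n ≥ 21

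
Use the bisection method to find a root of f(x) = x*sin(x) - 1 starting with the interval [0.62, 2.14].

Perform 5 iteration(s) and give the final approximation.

f(x) = x*sin(x) - 1
Initial interval: [0.62, 2.14]

Iteration 1:
  c_1 = (0.620000 + 2.140000)/2 = 1.380000
  f(c_1) = f(1.380000) = 0.354958
  f(a) × f(c) < 0, new interval: [0.620000, 1.380000]
Iteration 2:
  c_2 = (0.620000 + 1.380000)/2 = 1.000000
  f(c_2) = f(1.000000) = -0.158529
  f(a) × f(c) ≥ 0, new interval: [1.000000, 1.380000]
Iteration 3:
  c_3 = (1.000000 + 1.380000)/2 = 1.190000
  f(c_3) = f(1.190000) = 0.104759
  f(a) × f(c) < 0, new interval: [1.000000, 1.190000]
Iteration 4:
  c_4 = (1.000000 + 1.190000)/2 = 1.095000
  f(c_4) = f(1.095000) = -0.026624
  f(a) × f(c) ≥ 0, new interval: [1.095000, 1.190000]
Iteration 5:
  c_5 = (1.095000 + 1.190000)/2 = 1.142500
  f(c_5) = f(1.142500) = 0.039303
  f(a) × f(c) < 0, new interval: [1.095000, 1.142500]

After 5 iteration(s), the approximation is c_5 = 1.142500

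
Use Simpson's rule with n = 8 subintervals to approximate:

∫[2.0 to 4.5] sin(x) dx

f(x) = sin(x)
a = 2.0, b = 4.5, n = 8
h = (b - a)/n = 0.312500

Simpson's rule: (h/3)[f(x₀) + 4f(x₁) + 2f(x₂) + ... + f(xₙ)]

x_0 = 2.0000, f(x_0) = 0.909297, coefficient = 1
x_1 = 2.3125, f(x_1) = 0.737319, coefficient = 4
x_2 = 2.6250, f(x_2) = 0.493920, coefficient = 2
x_3 = 2.9375, f(x_3) = 0.202679, coefficient = 4
x_4 = 3.2500, f(x_4) = -0.108195, coefficient = 2
x_5 = 3.5625, f(x_5) = -0.408589, coefficient = 4
x_6 = 3.8750, f(x_6) = -0.669405, coefficient = 2
x_7 = 4.1875, f(x_7) = -0.865380, coefficient = 4
x_8 = 4.5000, f(x_8) = -0.977530, coefficient = 1

I ≈ (0.312500/3) × -1.971476 = -0.205362
Exact value: -0.205351
Error: 0.000011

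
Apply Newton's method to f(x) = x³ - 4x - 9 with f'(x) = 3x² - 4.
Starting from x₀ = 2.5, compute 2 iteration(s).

f(x) = x³ - 4x - 9
f'(x) = 3x² - 4
x₀ = 2.5

Newton-Raphson formula: x_{n+1} = x_n - f(x_n)/f'(x_n)

Iteration 1:
  f(2.500000) = -3.375000
  f'(2.500000) = 14.750000
  x_1 = 2.500000 - (-3.375000)/14.750000 = 2.728814
Iteration 2:
  f(2.728814) = 0.404647
  f'(2.728814) = 18.339270
  x_2 = 2.728814 - 0.404647/18.339270 = 2.706749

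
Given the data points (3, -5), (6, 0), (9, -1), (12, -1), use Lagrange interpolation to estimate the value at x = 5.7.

Lagrange interpolation formula:
P(x) = Σ yᵢ × Lᵢ(x)
where Lᵢ(x) = Π_{j≠i} (x - xⱼ)/(xᵢ - xⱼ)

L_0(5.7) = (5.7 - 6)/(3 - 6) × (5.7 - 9)/(3 - 9) × (5.7 - 12)/(3 - 12) = 0.038500
L_1(5.7) = (5.7 - 3)/(6 - 3) × (5.7 - 9)/(6 - 9) × (5.7 - 12)/(6 - 12) = 1.039500
L_2(5.7) = (5.7 - 3)/(9 - 3) × (5.7 - 6)/(9 - 6) × (5.7 - 12)/(9 - 12) = -0.094500
L_3(5.7) = (5.7 - 3)/(12 - 3) × (5.7 - 6)/(12 - 6) × (5.7 - 9)/(12 - 9) = 0.016500

P(5.7) = (-5)×L_0(5.7) + 0×L_1(5.7) + (-1)×L_2(5.7) + (-1)×L_3(5.7)
P(5.7) = -0.114500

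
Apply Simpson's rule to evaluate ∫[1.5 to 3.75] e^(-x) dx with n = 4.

f(x) = e^(-x)
a = 1.5, b = 3.75, n = 4
h = (b - a)/n = 0.562500

Simpson's rule: (h/3)[f(x₀) + 4f(x₁) + 2f(x₂) + ... + f(xₙ)]

x_0 = 1.5000, f(x_0) = 0.223130, coefficient = 1
x_1 = 2.0625, f(x_1) = 0.127136, coefficient = 4
x_2 = 2.6250, f(x_2) = 0.072440, coefficient = 2
x_3 = 3.1875, f(x_3) = 0.041275, coefficient = 4
x_4 = 3.7500, f(x_4) = 0.023518, coefficient = 1

I ≈ (0.562500/3) × 1.065170 = 0.199719
Exact value: 0.199612
Error: 0.000107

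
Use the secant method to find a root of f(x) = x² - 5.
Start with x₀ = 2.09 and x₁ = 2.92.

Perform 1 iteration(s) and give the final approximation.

f(x) = x² - 5
x₀ = 2.09, x₁ = 2.92

Secant formula: x_{n+1} = x_n - f(x_n)(x_n - x_{n-1})/(f(x_n) - f(x_{n-1}))

Iteration 1:
  f(2.090000) = -0.631900
  f(2.920000) = 3.526400
  x_2 = 2.920000 - 3.526400×(2.920000 - 2.090000)/(3.526400 - (-0.631900))
       = 2.216128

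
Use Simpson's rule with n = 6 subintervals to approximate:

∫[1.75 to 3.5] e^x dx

f(x) = e^x
a = 1.75, b = 3.5, n = 6
h = (b - a)/n = 0.291667

Simpson's rule: (h/3)[f(x₀) + 4f(x₁) + 2f(x₂) + ... + f(xₙ)]

x_0 = 1.7500, f(x_0) = 5.754603, coefficient = 1
x_1 = 2.0417, f(x_1) = 7.703438, coefficient = 4
x_2 = 2.3333, f(x_2) = 10.312259, coefficient = 2
x_3 = 2.6250, f(x_3) = 13.804574, coefficient = 4
x_4 = 2.9167, f(x_4) = 18.479586, coefficient = 2
x_5 = 3.2083, f(x_5) = 24.737822, coefficient = 4
x_6 = 3.5000, f(x_6) = 33.115452, coefficient = 1

I ≈ (0.291667/3) × 281.437079 = 27.361938
Exact value: 27.360849
Error: 0.001089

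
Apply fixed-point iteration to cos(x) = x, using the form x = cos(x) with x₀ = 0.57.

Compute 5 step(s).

Equation: cos(x) = x
Fixed-point form: x = cos(x)
x₀ = 0.57

x_1 = g(0.570000) = 0.841901
x_2 = g(0.841901) = 0.666046
x_3 = g(0.666046) = 0.786271
x_4 = g(0.786271) = 0.706489
x_5 = g(0.706489) = 0.760646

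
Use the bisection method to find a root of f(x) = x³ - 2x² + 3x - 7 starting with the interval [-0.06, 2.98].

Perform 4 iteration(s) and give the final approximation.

f(x) = x³ - 2x² + 3x - 7
Initial interval: [-0.06, 2.98]

Iteration 1:
  c_1 = (-0.060000 + 2.980000)/2 = 1.460000
  f(c_1) = f(1.460000) = -3.771064
  f(a) × f(c) ≥ 0, new interval: [1.460000, 2.980000]
Iteration 2:
  c_2 = (1.460000 + 2.980000)/2 = 2.220000
  f(c_2) = f(2.220000) = 0.744248
  f(a) × f(c) < 0, new interval: [1.460000, 2.220000]
Iteration 3:
  c_3 = (1.460000 + 2.220000)/2 = 1.840000
  f(c_3) = f(1.840000) = -2.021696
  f(a) × f(c) ≥ 0, new interval: [1.840000, 2.220000]
Iteration 4:
  c_4 = (1.840000 + 2.220000)/2 = 2.030000
  f(c_4) = f(2.030000) = -0.786373
  f(a) × f(c) ≥ 0, new interval: [2.030000, 2.220000]

After 4 iteration(s), the approximation is c_4 = 2.030000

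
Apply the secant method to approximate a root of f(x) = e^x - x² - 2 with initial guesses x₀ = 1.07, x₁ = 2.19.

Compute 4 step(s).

f(x) = e^x - x² - 2
x₀ = 1.07, x₁ = 2.19

Secant formula: x_{n+1} = x_n - f(x_n)(x_n - x_{n-1})/(f(x_n) - f(x_{n-1}))

Iteration 1:
  f(1.070000) = -0.229521
  f(2.190000) = 2.139113
  x_2 = 2.190000 - 2.139113×(2.190000 - 1.070000)/(2.139113 - (-0.229521))
       = 1.178528
Iteration 2:
  f(2.190000) = 2.139113
  f(1.178528) = -0.139341
  x_3 = 1.178528 - (-0.139341)×(1.178528 - 2.190000)/(-0.139341 - 2.139113)
       = 1.240385
Iteration 3:
  f(1.178528) = -0.139341
  f(1.240385) = -0.081610
  x_4 = 1.240385 - (-0.081610)×(1.240385 - 1.178528)/(-0.081610 - (-0.139341))
       = 1.327830
Iteration 4:
  f(1.240385) = -0.081610
  f(1.327830) = 0.009715
  x_5 = 1.327830 - 0.009715×(1.327830 - 1.240385)/(0.009715 - (-0.081610))
       = 1.318528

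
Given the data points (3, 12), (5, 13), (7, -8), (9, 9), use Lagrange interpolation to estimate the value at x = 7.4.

Lagrange interpolation formula:
P(x) = Σ yᵢ × Lᵢ(x)
where Lᵢ(x) = Π_{j≠i} (x - xⱼ)/(xᵢ - xⱼ)

L_0(7.4) = (7.4 - 5)/(3 - 5) × (7.4 - 7)/(3 - 7) × (7.4 - 9)/(3 - 9) = 0.032000
L_1(7.4) = (7.4 - 3)/(5 - 3) × (7.4 - 7)/(5 - 7) × (7.4 - 9)/(5 - 9) = -0.176000
L_2(7.4) = (7.4 - 3)/(7 - 3) × (7.4 - 5)/(7 - 5) × (7.4 - 9)/(7 - 9) = 1.056000
L_3(7.4) = (7.4 - 3)/(9 - 3) × (7.4 - 5)/(9 - 5) × (7.4 - 7)/(9 - 7) = 0.088000

P(7.4) = 12×L_0(7.4) + 13×L_1(7.4) + (-8)×L_2(7.4) + 9×L_3(7.4)
P(7.4) = -9.560000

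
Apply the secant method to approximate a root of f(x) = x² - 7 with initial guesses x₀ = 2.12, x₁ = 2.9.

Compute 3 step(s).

f(x) = x² - 7
x₀ = 2.12, x₁ = 2.9

Secant formula: x_{n+1} = x_n - f(x_n)(x_n - x_{n-1})/(f(x_n) - f(x_{n-1}))

Iteration 1:
  f(2.120000) = -2.505600
  f(2.900000) = 1.410000
  x_2 = 2.900000 - 1.410000×(2.900000 - 2.120000)/(1.410000 - (-2.505600))
       = 2.619124
Iteration 2:
  f(2.900000) = 1.410000
  f(2.619124) = -0.140192
  x_3 = 2.619124 - (-0.140192)×(2.619124 - 2.900000)/(-0.140192 - 1.410000)
       = 2.644525
Iteration 3:
  f(2.619124) = -0.140192
  f(2.644525) = -0.006489
  x_4 = 2.644525 - (-0.006489)×(2.644525 - 2.619124)/(-0.006489 - (-0.140192))
       = 2.645758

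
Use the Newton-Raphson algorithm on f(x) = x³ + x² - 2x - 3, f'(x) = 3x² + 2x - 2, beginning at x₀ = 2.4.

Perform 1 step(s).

f(x) = x³ + x² - 2x - 3
f'(x) = 3x² + 2x - 2
x₀ = 2.4

Newton-Raphson formula: x_{n+1} = x_n - f(x_n)/f'(x_n)

Iteration 1:
  f(2.400000) = 11.784000
  f'(2.400000) = 20.080000
  x_1 = 2.400000 - 11.784000/20.080000 = 1.813147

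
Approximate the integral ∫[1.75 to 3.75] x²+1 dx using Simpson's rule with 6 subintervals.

f(x) = x²+1
a = 1.75, b = 3.75, n = 6
h = (b - a)/n = 0.333333

Simpson's rule: (h/3)[f(x₀) + 4f(x₁) + 2f(x₂) + ... + f(xₙ)]

x_0 = 1.7500, f(x_0) = 4.062500, coefficient = 1
x_1 = 2.0833, f(x_1) = 5.340278, coefficient = 4
x_2 = 2.4167, f(x_2) = 6.840278, coefficient = 2
x_3 = 2.7500, f(x_3) = 8.562500, coefficient = 4
x_4 = 3.0833, f(x_4) = 10.506944, coefficient = 2
x_5 = 3.4167, f(x_5) = 12.673611, coefficient = 4
x_6 = 3.7500, f(x_6) = 15.062500, coefficient = 1

I ≈ (0.333333/3) × 160.125000 = 17.791667
Exact value: 17.791667
Error: 0.000000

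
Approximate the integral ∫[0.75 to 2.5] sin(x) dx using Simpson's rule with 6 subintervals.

f(x) = sin(x)
a = 0.75, b = 2.5, n = 6
h = (b - a)/n = 0.291667

Simpson's rule: (h/3)[f(x₀) + 4f(x₁) + 2f(x₂) + ... + f(xₙ)]

x_0 = 0.7500, f(x_0) = 0.681639, coefficient = 1
x_1 = 1.0417, f(x_1) = 0.863247, coefficient = 4
x_2 = 1.3333, f(x_2) = 0.971938, coefficient = 2
x_3 = 1.6250, f(x_3) = 0.998531, coefficient = 4
x_4 = 1.9167, f(x_4) = 0.940781, coefficient = 2
x_5 = 2.2083, f(x_5) = 0.803564, coefficient = 4
x_6 = 2.5000, f(x_6) = 0.598472, coefficient = 1

I ≈ (0.291667/3) × 15.766917 = 1.532895
Exact value: 1.532832
Error: 0.000062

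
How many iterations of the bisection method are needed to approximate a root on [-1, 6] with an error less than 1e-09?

We need (b-a)/2^n ≤ 1e-09
(6 - (-1))/2^n ≤ 1e-09
7/2^n ≤ 1e-09
2^n ≥ 7000000000
n ≥ log₂(7000000000) = 32.70
n ≥ 33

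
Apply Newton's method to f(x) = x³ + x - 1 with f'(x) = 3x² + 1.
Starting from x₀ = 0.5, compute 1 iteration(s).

f(x) = x³ + x - 1
f'(x) = 3x² + 1
x₀ = 0.5

Newton-Raphson formula: x_{n+1} = x_n - f(x_n)/f'(x_n)

Iteration 1:
  f(0.500000) = -0.375000
  f'(0.500000) = 1.750000
  x_1 = 0.500000 - (-0.375000)/1.750000 = 0.714286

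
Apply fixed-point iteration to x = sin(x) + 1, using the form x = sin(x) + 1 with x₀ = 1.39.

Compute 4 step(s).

Equation: x = sin(x) + 1
Fixed-point form: x = sin(x) + 1
x₀ = 1.39

x_1 = g(1.390000) = 1.983701
x_2 = g(1.983701) = 1.915959
x_3 = g(1.915959) = 1.941020
x_4 = g(1.941020) = 1.932246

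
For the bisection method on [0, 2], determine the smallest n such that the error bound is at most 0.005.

We need (b-a)/2^n ≤ 0.005
(2 - 0)/2^n ≤ 0.005
2/2^n ≤ 0.005
2^n ≥ 400
n ≥ log₂(400) = 8.64
n ≥ 9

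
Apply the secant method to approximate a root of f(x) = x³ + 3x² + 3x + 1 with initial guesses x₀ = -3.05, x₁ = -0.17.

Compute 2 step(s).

f(x) = x³ + 3x² + 3x + 1
x₀ = -3.05, x₁ = -0.17

Secant formula: x_{n+1} = x_n - f(x_n)(x_n - x_{n-1})/(f(x_n) - f(x_{n-1}))

Iteration 1:
  f(-3.050000) = -8.615125
  f(-0.170000) = 0.571787
  x_2 = -0.170000 - 0.571787×(-0.170000 - (-3.050000))/(0.571787 - (-8.615125))
       = -0.349249
Iteration 2:
  f(-0.170000) = 0.571787
  f(-0.349249) = 0.275578
  x_3 = -0.349249 - 0.275578×(-0.349249 - (-0.170000))/(0.275578 - 0.571787)
       = -0.516013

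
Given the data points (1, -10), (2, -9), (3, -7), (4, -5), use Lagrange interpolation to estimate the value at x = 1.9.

Lagrange interpolation formula:
P(x) = Σ yᵢ × Lᵢ(x)
where Lᵢ(x) = Π_{j≠i} (x - xⱼ)/(xᵢ - xⱼ)

L_0(1.9) = (1.9 - 2)/(1 - 2) × (1.9 - 3)/(1 - 3) × (1.9 - 4)/(1 - 4) = 0.038500
L_1(1.9) = (1.9 - 1)/(2 - 1) × (1.9 - 3)/(2 - 3) × (1.9 - 4)/(2 - 4) = 1.039500
L_2(1.9) = (1.9 - 1)/(3 - 1) × (1.9 - 2)/(3 - 2) × (1.9 - 4)/(3 - 4) = -0.094500
L_3(1.9) = (1.9 - 1)/(4 - 1) × (1.9 - 2)/(4 - 2) × (1.9 - 3)/(4 - 3) = 0.016500

P(1.9) = (-10)×L_0(1.9) + (-9)×L_1(1.9) + (-7)×L_2(1.9) + (-5)×L_3(1.9)
P(1.9) = -9.161500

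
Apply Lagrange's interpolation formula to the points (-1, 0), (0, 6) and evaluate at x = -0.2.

Lagrange interpolation formula:
P(x) = Σ yᵢ × Lᵢ(x)
where Lᵢ(x) = Π_{j≠i} (x - xⱼ)/(xᵢ - xⱼ)

L_0(-0.2) = (-0.2 - 0)/(-1 - 0) = 0.200000
L_1(-0.2) = (-0.2 - (-1))/(0 - (-1)) = 0.800000

P(-0.2) = 0×L_0(-0.2) + 6×L_1(-0.2)
P(-0.2) = 4.800000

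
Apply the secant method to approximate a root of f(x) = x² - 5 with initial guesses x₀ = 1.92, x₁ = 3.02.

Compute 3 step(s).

f(x) = x² - 5
x₀ = 1.92, x₁ = 3.02

Secant formula: x_{n+1} = x_n - f(x_n)(x_n - x_{n-1})/(f(x_n) - f(x_{n-1}))

Iteration 1:
  f(1.920000) = -1.313600
  f(3.020000) = 4.120400
  x_2 = 3.020000 - 4.120400×(3.020000 - 1.920000)/(4.120400 - (-1.313600))
       = 2.185911
Iteration 2:
  f(3.020000) = 4.120400
  f(2.185911) = -0.221793
  x_3 = 2.185911 - (-0.221793)×(2.185911 - 3.020000)/(-0.221793 - 4.120400)
       = 2.228515
Iteration 3:
  f(2.185911) = -0.221793
  f(2.228515) = -0.033721
  x_4 = 2.228515 - (-0.033721)×(2.228515 - 2.185911)/(-0.033721 - (-0.221793))
       = 2.236154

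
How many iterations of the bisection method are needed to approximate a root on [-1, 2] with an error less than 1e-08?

We need (b-a)/2^n ≤ 1e-08
(2 - (-1))/2^n ≤ 1e-08
3/2^n ≤ 1e-08
2^n ≥ 300000000
n ≥ log₂(300000000) = 28.16
n ≥ 29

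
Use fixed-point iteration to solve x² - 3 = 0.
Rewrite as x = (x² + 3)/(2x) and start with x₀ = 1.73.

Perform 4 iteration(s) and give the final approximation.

Equation: x² - 3 = 0
Fixed-point form: x = (x² + 3)/(2x)
x₀ = 1.73

x_1 = g(1.730000) = 1.732052
x_2 = g(1.732052) = 1.732051
x_3 = g(1.732051) = 1.732051
x_4 = g(1.732051) = 1.732051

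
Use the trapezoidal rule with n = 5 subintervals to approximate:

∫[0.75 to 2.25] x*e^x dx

f(x) = x*e^x
a = 0.75, b = 2.25, n = 5
h = (b - a)/n = 0.300000

Trapezoidal rule: (h/2)[f(x₀) + 2f(x₁) + 2f(x₂) + ... + f(xₙ)]

x_0 = 0.7500, f(x_0) = 1.587750, coefficient = 1
x_1 = 1.0500, f(x_1) = 3.000534, coefficient = 2
x_2 = 1.3500, f(x_2) = 5.207524, coefficient = 2
x_3 = 1.6500, f(x_3) = 8.591517, coefficient = 2
x_4 = 1.9500, f(x_4) = 13.705941, coefficient = 2
x_5 = 2.2500, f(x_5) = 21.347406, coefficient = 1

I ≈ (0.300000/2) × 83.946187 = 12.591928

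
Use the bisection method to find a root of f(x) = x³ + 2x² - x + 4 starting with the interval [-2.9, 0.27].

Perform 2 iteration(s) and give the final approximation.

f(x) = x³ + 2x² - x + 4
Initial interval: [-2.9, 0.27]

Iteration 1:
  c_1 = (-2.900000 + 0.270000)/2 = -1.315000
  f(c_1) = f(-1.315000) = 6.499519
  f(a) × f(c) < 0, new interval: [-2.900000, -1.315000]
Iteration 2:
  c_2 = (-2.900000 + (-1.315000))/2 = -2.107500
  f(c_2) = f(-2.107500) = 5.630033
  f(a) × f(c) < 0, new interval: [-2.900000, -2.107500]

After 2 iteration(s), the approximation is c_2 = -2.107500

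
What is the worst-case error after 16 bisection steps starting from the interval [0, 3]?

Bisection error bound: |error| ≤ (b-a)/2^n
|error| ≤ (3 - 0)/2^16 = 3/2^16
|error| ≤ 0.0000457764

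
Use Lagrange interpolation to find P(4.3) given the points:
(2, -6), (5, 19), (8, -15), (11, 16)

Lagrange interpolation formula:
P(x) = Σ yᵢ × Lᵢ(x)
where Lᵢ(x) = Π_{j≠i} (x - xⱼ)/(xᵢ - xⱼ)

L_0(4.3) = (4.3 - 5)/(2 - 5) × (4.3 - 8)/(2 - 8) × (4.3 - 11)/(2 - 11) = 0.107117
L_1(4.3) = (4.3 - 2)/(5 - 2) × (4.3 - 8)/(5 - 8) × (4.3 - 11)/(5 - 11) = 1.055870
L_2(4.3) = (4.3 - 2)/(8 - 2) × (4.3 - 5)/(8 - 5) × (4.3 - 11)/(8 - 11) = -0.199759
L_3(4.3) = (4.3 - 2)/(11 - 2) × (4.3 - 5)/(11 - 5) × (4.3 - 8)/(11 - 8) = 0.036772

P(4.3) = (-6)×L_0(4.3) + 19×L_1(4.3) + (-15)×L_2(4.3) + 16×L_3(4.3)
P(4.3) = 23.003568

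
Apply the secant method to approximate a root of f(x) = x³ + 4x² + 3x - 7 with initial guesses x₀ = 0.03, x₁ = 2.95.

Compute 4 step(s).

f(x) = x³ + 4x² + 3x - 7
x₀ = 0.03, x₁ = 2.95

Secant formula: x_{n+1} = x_n - f(x_n)(x_n - x_{n-1})/(f(x_n) - f(x_{n-1}))

Iteration 1:
  f(0.030000) = -6.906373
  f(2.950000) = 62.332375
  x_2 = 2.950000 - 62.332375×(2.950000 - 0.030000)/(62.332375 - (-6.906373))
       = 0.321262
Iteration 2:
  f(2.950000) = 62.332375
  f(0.321262) = -5.590220
  x_3 = 0.321262 - (-5.590220)×(0.321262 - 2.950000)/(-5.590220 - 62.332375)
       = 0.537614
Iteration 3:
  f(0.321262) = -5.590220
  f(0.537614) = -4.075653
  x_4 = 0.537614 - (-4.075653)×(0.537614 - 0.321262)/(-4.075653 - (-5.590220))
       = 1.119812
Iteration 4:
  f(0.537614) = -4.075653
  f(1.119812) = 2.779579
  x_5 = 1.119812 - 2.779579×(1.119812 - 0.537614)/(2.779579 - (-4.075653))
       = 0.883750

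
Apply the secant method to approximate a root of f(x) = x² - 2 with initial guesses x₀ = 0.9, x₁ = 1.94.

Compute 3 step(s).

f(x) = x² - 2
x₀ = 0.9, x₁ = 1.94

Secant formula: x_{n+1} = x_n - f(x_n)(x_n - x_{n-1})/(f(x_n) - f(x_{n-1}))

Iteration 1:
  f(0.900000) = -1.190000
  f(1.940000) = 1.763600
  x_2 = 1.940000 - 1.763600×(1.940000 - 0.900000)/(1.763600 - (-1.190000))
       = 1.319014
Iteration 2:
  f(1.940000) = 1.763600
  f(1.319014) = -0.260202
  x_3 = 1.319014 - (-0.260202)×(1.319014 - 1.940000)/(-0.260202 - 1.763600)
       = 1.398855
Iteration 3:
  f(1.319014) = -0.260202
  f(1.398855) = -0.043205
  x_4 = 1.398855 - (-0.043205)×(1.398855 - 1.319014)/(-0.043205 - (-0.260202))
       = 1.414752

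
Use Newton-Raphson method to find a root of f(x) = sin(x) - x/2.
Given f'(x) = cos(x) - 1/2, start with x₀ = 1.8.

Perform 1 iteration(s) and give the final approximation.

f(x) = sin(x) - x/2
f'(x) = cos(x) - 1/2
x₀ = 1.8

Newton-Raphson formula: x_{n+1} = x_n - f(x_n)/f'(x_n)

Iteration 1:
  f(1.800000) = 0.073848
  f'(1.800000) = -0.727202
  x_1 = 1.800000 - 0.073848/(-0.727202) = 1.901550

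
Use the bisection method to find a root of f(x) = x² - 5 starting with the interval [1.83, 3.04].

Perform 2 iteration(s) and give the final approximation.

f(x) = x² - 5
Initial interval: [1.83, 3.04]

Iteration 1:
  c_1 = (1.830000 + 3.040000)/2 = 2.435000
  f(c_1) = f(2.435000) = 0.929225
  f(a) × f(c) < 0, new interval: [1.830000, 2.435000]
Iteration 2:
  c_2 = (1.830000 + 2.435000)/2 = 2.132500
  f(c_2) = f(2.132500) = -0.452444
  f(a) × f(c) ≥ 0, new interval: [2.132500, 2.435000]

After 2 iteration(s), the approximation is c_2 = 2.132500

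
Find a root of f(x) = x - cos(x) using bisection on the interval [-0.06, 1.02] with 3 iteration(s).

f(x) = x - cos(x)
Initial interval: [-0.06, 1.02]

Iteration 1:
  c_1 = (-0.060000 + 1.020000)/2 = 0.480000
  f(c_1) = f(0.480000) = -0.406995
  f(a) × f(c) ≥ 0, new interval: [0.480000, 1.020000]
Iteration 2:
  c_2 = (0.480000 + 1.020000)/2 = 0.750000
  f(c_2) = f(0.750000) = 0.018311
  f(a) × f(c) < 0, new interval: [0.480000, 0.750000]
Iteration 3:
  c_3 = (0.480000 + 0.750000)/2 = 0.615000
  f(c_3) = f(0.615000) = -0.201773
  f(a) × f(c) ≥ 0, new interval: [0.615000, 0.750000]

After 3 iteration(s), the approximation is c_3 = 0.615000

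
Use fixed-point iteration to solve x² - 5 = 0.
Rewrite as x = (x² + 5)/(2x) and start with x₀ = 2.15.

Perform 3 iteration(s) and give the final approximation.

Equation: x² - 5 = 0
Fixed-point form: x = (x² + 5)/(2x)
x₀ = 2.15

x_1 = g(2.150000) = 2.237791
x_2 = g(2.237791) = 2.236069
x_3 = g(2.236069) = 2.236068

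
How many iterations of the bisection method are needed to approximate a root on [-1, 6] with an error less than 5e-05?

We need (b-a)/2^n ≤ 5e-05
(6 - (-1))/2^n ≤ 5e-05
7/2^n ≤ 5e-05
2^n ≥ 140000
n ≥ log₂(140000) = 17.10
n ≥ 18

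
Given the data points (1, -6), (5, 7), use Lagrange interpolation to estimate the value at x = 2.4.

Lagrange interpolation formula:
P(x) = Σ yᵢ × Lᵢ(x)
where Lᵢ(x) = Π_{j≠i} (x - xⱼ)/(xᵢ - xⱼ)

L_0(2.4) = (2.4 - 5)/(1 - 5) = 0.650000
L_1(2.4) = (2.4 - 1)/(5 - 1) = 0.350000

P(2.4) = (-6)×L_0(2.4) + 7×L_1(2.4)
P(2.4) = -1.450000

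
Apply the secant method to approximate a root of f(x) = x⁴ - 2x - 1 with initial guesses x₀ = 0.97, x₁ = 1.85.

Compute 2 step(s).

f(x) = x⁴ - 2x - 1
x₀ = 0.97, x₁ = 1.85

Secant formula: x_{n+1} = x_n - f(x_n)(x_n - x_{n-1})/(f(x_n) - f(x_{n-1}))

Iteration 1:
  f(0.970000) = -2.054707
  f(1.850000) = 7.013506
  x_2 = 1.850000 - 7.013506×(1.850000 - 0.970000)/(7.013506 - (-2.054707))
       = 1.169393
Iteration 2:
  f(1.850000) = 7.013506
  f(1.169393) = -1.468783
  x_3 = 1.169393 - (-1.468783)×(1.169393 - 1.850000)/(-1.468783 - 7.013506)
       = 1.287246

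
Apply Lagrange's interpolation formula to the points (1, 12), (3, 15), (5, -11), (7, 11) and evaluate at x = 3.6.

Lagrange interpolation formula:
P(x) = Σ yᵢ × Lᵢ(x)
where Lᵢ(x) = Π_{j≠i} (x - xⱼ)/(xᵢ - xⱼ)

L_0(3.6) = (3.6 - 3)/(1 - 3) × (3.6 - 5)/(1 - 5) × (3.6 - 7)/(1 - 7) = -0.059500
L_1(3.6) = (3.6 - 1)/(3 - 1) × (3.6 - 5)/(3 - 5) × (3.6 - 7)/(3 - 7) = 0.773500
L_2(3.6) = (3.6 - 1)/(5 - 1) × (3.6 - 3)/(5 - 3) × (3.6 - 7)/(5 - 7) = 0.331500
L_3(3.6) = (3.6 - 1)/(7 - 1) × (3.6 - 3)/(7 - 3) × (3.6 - 5)/(7 - 5) = -0.045500

P(3.6) = 12×L_0(3.6) + 15×L_1(3.6) + (-11)×L_2(3.6) + 11×L_3(3.6)
P(3.6) = 6.741500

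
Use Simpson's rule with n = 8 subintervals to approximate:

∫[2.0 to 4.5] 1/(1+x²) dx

f(x) = 1/(1+x²)
a = 2.0, b = 4.5, n = 8
h = (b - a)/n = 0.312500

Simpson's rule: (h/3)[f(x₀) + 4f(x₁) + 2f(x₂) + ... + f(xₙ)]

x_0 = 2.0000, f(x_0) = 0.200000, coefficient = 1
x_1 = 2.3125, f(x_1) = 0.157538, coefficient = 4
x_2 = 2.6250, f(x_2) = 0.126733, coefficient = 2
x_3 = 2.9375, f(x_3) = 0.103854, coefficient = 4
x_4 = 3.2500, f(x_4) = 0.086486, coefficient = 2
x_5 = 3.5625, f(x_5) = 0.073039, coefficient = 4
x_6 = 3.8750, f(x_6) = 0.062439, coefficient = 2
x_7 = 4.1875, f(x_7) = 0.053952, coefficient = 4
x_8 = 4.5000, f(x_8) = 0.047059, coefficient = 1

I ≈ (0.312500/3) × 2.351905 = 0.244990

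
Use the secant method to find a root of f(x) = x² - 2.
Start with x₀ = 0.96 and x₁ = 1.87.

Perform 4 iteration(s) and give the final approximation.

f(x) = x² - 2
x₀ = 0.96, x₁ = 1.87

Secant formula: x_{n+1} = x_n - f(x_n)(x_n - x_{n-1})/(f(x_n) - f(x_{n-1}))

Iteration 1:
  f(0.960000) = -1.078400
  f(1.870000) = 1.496900
  x_2 = 1.870000 - 1.496900×(1.870000 - 0.960000)/(1.496900 - (-1.078400))
       = 1.341060
Iteration 2:
  f(1.870000) = 1.496900
  f(1.341060) = -0.201558
  x_3 = 1.341060 - (-0.201558)×(1.341060 - 1.870000)/(-0.201558 - 1.496900)
       = 1.403830
Iteration 3:
  f(1.341060) = -0.201558
  f(1.403830) = -0.029261
  x_4 = 1.403830 - (-0.029261)×(1.403830 - 1.341060)/(-0.029261 - (-0.201558))
       = 1.414490
Iteration 4:
  f(1.403830) = -0.029261
  f(1.414490) = 0.000783
  x_5 = 1.414490 - 0.000783×(1.414490 - 1.403830)/(0.000783 - (-0.029261))
       = 1.414213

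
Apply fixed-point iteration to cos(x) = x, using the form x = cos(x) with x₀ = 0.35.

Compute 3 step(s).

Equation: cos(x) = x
Fixed-point form: x = cos(x)
x₀ = 0.35

x_1 = g(0.350000) = 0.939373
x_2 = g(0.939373) = 0.590294
x_3 = g(0.590294) = 0.830777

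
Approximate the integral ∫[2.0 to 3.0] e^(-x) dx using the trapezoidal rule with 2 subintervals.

f(x) = e^(-x)
a = 2.0, b = 3.0, n = 2
h = (b - a)/n = 0.500000

Trapezoidal rule: (h/2)[f(x₀) + 2f(x₁) + 2f(x₂) + ... + f(xₙ)]

x_0 = 2.0000, f(x_0) = 0.135335, coefficient = 1
x_1 = 2.5000, f(x_1) = 0.082085, coefficient = 2
x_2 = 3.0000, f(x_2) = 0.049787, coefficient = 1

I ≈ (0.500000/2) × 0.349292 = 0.087323
Exact value: 0.085548
Error: 0.001775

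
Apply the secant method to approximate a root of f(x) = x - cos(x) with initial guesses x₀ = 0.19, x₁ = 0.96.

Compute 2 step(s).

f(x) = x - cos(x)
x₀ = 0.19, x₁ = 0.96

Secant formula: x_{n+1} = x_n - f(x_n)(x_n - x_{n-1})/(f(x_n) - f(x_{n-1}))

Iteration 1:
  f(0.190000) = -0.792004
  f(0.960000) = 0.386480
  x_2 = 0.960000 - 0.386480×(0.960000 - 0.190000)/(0.386480 - (-0.792004))
       = 0.707481
Iteration 2:
  f(0.960000) = 0.386480
  f(0.707481) = -0.052520
  x_3 = 0.707481 - (-0.052520)×(0.707481 - 0.960000)/(-0.052520 - 0.386480)
       = 0.737691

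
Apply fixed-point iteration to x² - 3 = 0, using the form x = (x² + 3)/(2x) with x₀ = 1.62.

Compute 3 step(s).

Equation: x² - 3 = 0
Fixed-point form: x = (x² + 3)/(2x)
x₀ = 1.62

x_1 = g(1.620000) = 1.735926
x_2 = g(1.735926) = 1.732055
x_3 = g(1.732055) = 1.732051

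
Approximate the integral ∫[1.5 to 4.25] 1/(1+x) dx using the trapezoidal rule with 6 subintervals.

f(x) = 1/(1+x)
a = 1.5, b = 4.25, n = 6
h = (b - a)/n = 0.458333

Trapezoidal rule: (h/2)[f(x₀) + 2f(x₁) + 2f(x₂) + ... + f(xₙ)]

x_0 = 1.5000, f(x_0) = 0.400000, coefficient = 1
x_1 = 1.9583, f(x_1) = 0.338028, coefficient = 2
x_2 = 2.4167, f(x_2) = 0.292683, coefficient = 2
x_3 = 2.8750, f(x_3) = 0.258065, coefficient = 2
x_4 = 3.3333, f(x_4) = 0.230769, coefficient = 2
x_5 = 3.7917, f(x_5) = 0.208696, coefficient = 2
x_6 = 4.2500, f(x_6) = 0.190476, coefficient = 1

I ≈ (0.458333/2) × 3.246957 = 0.744094
Exact value: 0.741937
Error: 0.002157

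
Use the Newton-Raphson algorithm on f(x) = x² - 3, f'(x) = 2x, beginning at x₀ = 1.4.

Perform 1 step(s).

f(x) = x² - 3
f'(x) = 2x
x₀ = 1.4

Newton-Raphson formula: x_{n+1} = x_n - f(x_n)/f'(x_n)

Iteration 1:
  f(1.400000) = -1.040000
  f'(1.400000) = 2.800000
  x_1 = 1.400000 - (-1.040000)/2.800000 = 1.771429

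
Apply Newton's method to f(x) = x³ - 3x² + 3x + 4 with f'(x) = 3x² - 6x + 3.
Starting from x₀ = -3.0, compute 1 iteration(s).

f(x) = x³ - 3x² + 3x + 4
f'(x) = 3x² - 6x + 3
x₀ = -3.0

Newton-Raphson formula: x_{n+1} = x_n - f(x_n)/f'(x_n)

Iteration 1:
  f(-3.000000) = -59.000000
  f'(-3.000000) = 48.000000
  x_1 = -3.000000 - (-59.000000)/48.000000 = -1.770833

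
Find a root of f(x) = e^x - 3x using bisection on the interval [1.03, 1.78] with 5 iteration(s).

f(x) = e^x - 3x
Initial interval: [1.03, 1.78]

Iteration 1:
  c_1 = (1.030000 + 1.780000)/2 = 1.405000
  f(c_1) = f(1.405000) = -0.139473
  f(a) × f(c) ≥ 0, new interval: [1.405000, 1.780000]
Iteration 2:
  c_2 = (1.405000 + 1.780000)/2 = 1.592500
  f(c_2) = f(1.592500) = 0.138524
  f(a) × f(c) < 0, new interval: [1.405000, 1.592500]
Iteration 3:
  c_3 = (1.405000 + 1.592500)/2 = 1.498750
  f(c_3) = f(1.498750) = -0.020160
  f(a) × f(c) ≥ 0, new interval: [1.498750, 1.592500]
Iteration 4:
  c_4 = (1.498750 + 1.592500)/2 = 1.545625
  f(c_4) = f(1.545625) = 0.054028
  f(a) × f(c) < 0, new interval: [1.498750, 1.545625]
Iteration 5:
  c_5 = (1.498750 + 1.545625)/2 = 1.522188
  f(c_5) = f(1.522188) = 0.015675
  f(a) × f(c) < 0, new interval: [1.498750, 1.522188]

After 5 iteration(s), the approximation is c_5 = 1.522188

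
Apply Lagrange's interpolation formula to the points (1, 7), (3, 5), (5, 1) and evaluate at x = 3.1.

Lagrange interpolation formula:
P(x) = Σ yᵢ × Lᵢ(x)
where Lᵢ(x) = Π_{j≠i} (x - xⱼ)/(xᵢ - xⱼ)

L_0(3.1) = (3.1 - 3)/(1 - 3) × (3.1 - 5)/(1 - 5) = -0.023750
L_1(3.1) = (3.1 - 1)/(3 - 1) × (3.1 - 5)/(3 - 5) = 0.997500
L_2(3.1) = (3.1 - 1)/(5 - 1) × (3.1 - 3)/(5 - 3) = 0.026250

P(3.1) = 7×L_0(3.1) + 5×L_1(3.1) + 1×L_2(3.1)
P(3.1) = 4.847500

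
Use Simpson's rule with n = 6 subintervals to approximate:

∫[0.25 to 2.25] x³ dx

f(x) = x³
a = 0.25, b = 2.25, n = 6
h = (b - a)/n = 0.333333

Simpson's rule: (h/3)[f(x₀) + 4f(x₁) + 2f(x₂) + ... + f(xₙ)]

x_0 = 0.2500, f(x_0) = 0.015625, coefficient = 1
x_1 = 0.5833, f(x_1) = 0.198495, coefficient = 4
x_2 = 0.9167, f(x_2) = 0.770255, coefficient = 2
x_3 = 1.2500, f(x_3) = 1.953125, coefficient = 4
x_4 = 1.5833, f(x_4) = 3.969329, coefficient = 2
x_5 = 1.9167, f(x_5) = 7.041088, coefficient = 4
x_6 = 2.2500, f(x_6) = 11.390625, coefficient = 1

I ≈ (0.333333/3) × 57.656250 = 6.406250
Exact value: 6.406250
Error: 0.000000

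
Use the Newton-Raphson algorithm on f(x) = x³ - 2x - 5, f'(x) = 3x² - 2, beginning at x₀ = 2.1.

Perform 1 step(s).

f(x) = x³ - 2x - 5
f'(x) = 3x² - 2
x₀ = 2.1

Newton-Raphson formula: x_{n+1} = x_n - f(x_n)/f'(x_n)

Iteration 1:
  f(2.100000) = 0.061000
  f'(2.100000) = 11.230000
  x_1 = 2.100000 - 0.061000/11.230000 = 2.094568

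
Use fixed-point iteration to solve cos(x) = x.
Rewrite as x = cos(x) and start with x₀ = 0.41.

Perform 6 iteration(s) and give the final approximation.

Equation: cos(x) = x
Fixed-point form: x = cos(x)
x₀ = 0.41

x_1 = g(0.410000) = 0.917121
x_2 = g(0.917121) = 0.608108
x_3 = g(0.608108) = 0.820730
x_4 = g(0.820730) = 0.681687
x_5 = g(0.681687) = 0.776511
x_6 = g(0.776511) = 0.713363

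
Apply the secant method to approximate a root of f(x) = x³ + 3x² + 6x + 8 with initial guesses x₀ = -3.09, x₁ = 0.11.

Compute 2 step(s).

f(x) = x³ + 3x² + 6x + 8
x₀ = -3.09, x₁ = 0.11

Secant formula: x_{n+1} = x_n - f(x_n)(x_n - x_{n-1})/(f(x_n) - f(x_{n-1}))

Iteration 1:
  f(-3.090000) = -11.399329
  f(0.110000) = 8.697631
  x_2 = 0.110000 - 8.697631×(0.110000 - (-3.090000))/(8.697631 - (-11.399329))
       = -1.274907
Iteration 2:
  f(0.110000) = 8.697631
  f(-1.274907) = 3.154503
  x_3 = -1.274907 - 3.154503×(-1.274907 - 0.110000)/(3.154503 - 8.697631)
       = -2.063035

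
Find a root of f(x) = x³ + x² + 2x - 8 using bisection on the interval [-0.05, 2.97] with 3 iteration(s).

f(x) = x³ + x² + 2x - 8
Initial interval: [-0.05, 2.97]

Iteration 1:
  c_1 = (-0.050000 + 2.970000)/2 = 1.460000
  f(c_1) = f(1.460000) = 0.163736
  f(a) × f(c) < 0, new interval: [-0.050000, 1.460000]
Iteration 2:
  c_2 = (-0.050000 + 1.460000)/2 = 0.705000
  f(c_2) = f(0.705000) = -5.742572
  f(a) × f(c) ≥ 0, new interval: [0.705000, 1.460000]
Iteration 3:
  c_3 = (0.705000 + 1.460000)/2 = 1.082500
  f(c_3) = f(1.082500) = -3.394713
  f(a) × f(c) ≥ 0, new interval: [1.082500, 1.460000]

After 3 iteration(s), the approximation is c_3 = 1.082500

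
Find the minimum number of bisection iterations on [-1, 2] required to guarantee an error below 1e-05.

We need (b-a)/2^n ≤ 1e-05
(2 - (-1))/2^n ≤ 1e-05
3/2^n ≤ 1e-05
2^n ≥ 300000
n ≥ log₂(300000) = 18.19
n ≥ 19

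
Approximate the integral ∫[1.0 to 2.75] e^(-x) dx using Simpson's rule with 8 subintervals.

f(x) = e^(-x)
a = 1.0, b = 2.75, n = 8
h = (b - a)/n = 0.218750

Simpson's rule: (h/3)[f(x₀) + 4f(x₁) + 2f(x₂) + ... + f(xₙ)]

x_0 = 1.0000, f(x_0) = 0.367879, coefficient = 1
x_1 = 1.2188, f(x_1) = 0.295599, coefficient = 4
x_2 = 1.4375, f(x_2) = 0.237521, coefficient = 2
x_3 = 1.6562, f(x_3) = 0.190853, coefficient = 4
x_4 = 1.8750, f(x_4) = 0.153355, coefficient = 2
x_5 = 2.0938, f(x_5) = 0.123224, coefficient = 4
x_6 = 2.3125, f(x_6) = 0.099013, coefficient = 2
x_7 = 2.5312, f(x_7) = 0.079560, coefficient = 4
x_8 = 2.7500, f(x_8) = 0.063928, coefficient = 1

I ≈ (0.218750/3) × 4.168532 = 0.303955
Exact value: 0.303952
Error: 0.000004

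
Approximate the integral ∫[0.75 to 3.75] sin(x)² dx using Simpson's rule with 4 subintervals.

f(x) = sin(x)²
a = 0.75, b = 3.75, n = 4
h = (b - a)/n = 0.750000

Simpson's rule: (h/3)[f(x₀) + 4f(x₁) + 2f(x₂) + ... + f(xₙ)]

x_0 = 0.7500, f(x_0) = 0.464631, coefficient = 1
x_1 = 1.5000, f(x_1) = 0.994996, coefficient = 4
x_2 = 2.2500, f(x_2) = 0.605398, coefficient = 2
x_3 = 3.0000, f(x_3) = 0.019915, coefficient = 4
x_4 = 3.7500, f(x_4) = 0.326682, coefficient = 1

I ≈ (0.750000/3) × 6.061754 = 1.515438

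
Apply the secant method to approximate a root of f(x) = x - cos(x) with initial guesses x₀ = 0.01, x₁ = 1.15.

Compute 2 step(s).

f(x) = x - cos(x)
x₀ = 0.01, x₁ = 1.15

Secant formula: x_{n+1} = x_n - f(x_n)(x_n - x_{n-1})/(f(x_n) - f(x_{n-1}))

Iteration 1:
  f(0.010000) = -0.989950
  f(1.150000) = 0.741513
  x_2 = 1.150000 - 0.741513×(1.150000 - 0.010000)/(0.741513 - (-0.989950))
       = 0.661786
Iteration 2:
  f(1.150000) = 0.741513
  f(0.661786) = -0.127110
  x_3 = 0.661786 - (-0.127110)×(0.661786 - 1.150000)/(-0.127110 - 0.741513)
       = 0.733229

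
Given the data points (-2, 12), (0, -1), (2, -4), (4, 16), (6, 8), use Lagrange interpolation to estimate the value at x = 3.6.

Lagrange interpolation formula:
P(x) = Σ yᵢ × Lᵢ(x)
where Lᵢ(x) = Π_{j≠i} (x - xⱼ)/(xᵢ - xⱼ)

L_0(3.6) = (3.6 - 0)/(-2 - 0) × (3.6 - 2)/(-2 - 2) × (3.6 - 4)/(-2 - 4) × (3.6 - 6)/(-2 - 6) = 0.014400
L_1(3.6) = (3.6 - (-2))/(0 - (-2)) × (3.6 - 2)/(0 - 2) × (3.6 - 4)/(0 - 4) × (3.6 - 6)/(0 - 6) = -0.089600
L_2(3.6) = (3.6 - (-2))/(2 - (-2)) × (3.6 - 0)/(2 - 0) × (3.6 - 4)/(2 - 4) × (3.6 - 6)/(2 - 6) = 0.302400
L_3(3.6) = (3.6 - (-2))/(4 - (-2)) × (3.6 - 0)/(4 - 0) × (3.6 - 2)/(4 - 2) × (3.6 - 6)/(4 - 6) = 0.806400
L_4(3.6) = (3.6 - (-2))/(6 - (-2)) × (3.6 - 0)/(6 - 0) × (3.6 - 2)/(6 - 2) × (3.6 - 4)/(6 - 4) = -0.033600

P(3.6) = 12×L_0(3.6) + (-1)×L_1(3.6) + (-4)×L_2(3.6) + 16×L_3(3.6) + 8×L_4(3.6)
P(3.6) = 11.686400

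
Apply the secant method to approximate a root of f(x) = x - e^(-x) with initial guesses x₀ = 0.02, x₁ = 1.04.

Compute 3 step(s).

f(x) = x - e^(-x)
x₀ = 0.02, x₁ = 1.04

Secant formula: x_{n+1} = x_n - f(x_n)(x_n - x_{n-1})/(f(x_n) - f(x_{n-1}))

Iteration 1:
  f(0.020000) = -0.960199
  f(1.040000) = 0.686545
  x_2 = 1.040000 - 0.686545×(1.040000 - 0.020000)/(0.686545 - (-0.960199))
       = 0.614751
Iteration 2:
  f(1.040000) = 0.686545
  f(0.614751) = 0.073975
  x_3 = 0.614751 - 0.073975×(0.614751 - 1.040000)/(0.073975 - 0.686545)
       = 0.563397
Iteration 3:
  f(0.614751) = 0.073975
  f(0.563397) = -0.005875
  x_4 = 0.563397 - (-0.005875)×(0.563397 - 0.614751)/(-0.005875 - 0.073975)
       = 0.567175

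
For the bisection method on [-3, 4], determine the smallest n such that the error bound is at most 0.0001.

We need (b-a)/2^n ≤ 0.0001
(4 - (-3))/2^n ≤ 0.0001
7/2^n ≤ 0.0001
2^n ≥ 70000
n ≥ log₂(70000) = 16.10
n ≥ 17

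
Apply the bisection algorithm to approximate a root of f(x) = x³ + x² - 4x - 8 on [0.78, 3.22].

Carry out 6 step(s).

f(x) = x³ + x² - 4x - 8
Initial interval: [0.78, 3.22]

Iteration 1:
  c_1 = (0.780000 + 3.220000)/2 = 2.000000
  f(c_1) = f(2.000000) = -4.000000
  f(a) × f(c) ≥ 0, new interval: [2.000000, 3.220000]
Iteration 2:
  c_2 = (2.000000 + 3.220000)/2 = 2.610000
  f(c_2) = f(2.610000) = 6.151681
  f(a) × f(c) < 0, new interval: [2.000000, 2.610000]
Iteration 3:
  c_3 = (2.000000 + 2.610000)/2 = 2.305000
  f(c_3) = f(2.305000) = 0.339548
  f(a) × f(c) < 0, new interval: [2.000000, 2.305000]
Iteration 4:
  c_4 = (2.000000 + 2.305000)/2 = 2.152500
  f(c_4) = f(2.152500) = -2.003660
  f(a) × f(c) ≥ 0, new interval: [2.152500, 2.305000]
Iteration 5:
  c_5 = (2.152500 + 2.305000)/2 = 2.228750
  f(c_5) = f(2.228750) = -0.876744
  f(a) × f(c) ≥ 0, new interval: [2.228750, 2.305000]
Iteration 6:
  c_6 = (2.228750 + 2.305000)/2 = 2.266875
  f(c_6) = f(2.266875) = -0.279937
  f(a) × f(c) ≥ 0, new interval: [2.266875, 2.305000]

After 6 iteration(s), the approximation is c_6 = 2.266875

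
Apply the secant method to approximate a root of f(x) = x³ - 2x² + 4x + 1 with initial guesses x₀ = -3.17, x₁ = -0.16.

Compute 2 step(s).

f(x) = x³ - 2x² + 4x + 1
x₀ = -3.17, x₁ = -0.16

Secant formula: x_{n+1} = x_n - f(x_n)(x_n - x_{n-1})/(f(x_n) - f(x_{n-1}))

Iteration 1:
  f(-3.170000) = -63.632813
  f(-0.160000) = 0.304704
  x_2 = -0.160000 - 0.304704×(-0.160000 - (-3.170000))/(0.304704 - (-63.632813))
       = -0.174345
Iteration 2:
  f(-0.160000) = 0.304704
  f(-0.174345) = 0.236530
  x_3 = -0.174345 - 0.236530×(-0.174345 - (-0.160000))/(0.236530 - 0.304704)
       = -0.224113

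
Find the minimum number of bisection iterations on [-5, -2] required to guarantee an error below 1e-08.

We need (b-a)/2^n ≤ 1e-08
(-2 - (-5))/2^n ≤ 1e-08
3/2^n ≤ 1e-08
2^n ≥ 300000000
n ≥ log₂(300000000) = 28.16
n ≥ 29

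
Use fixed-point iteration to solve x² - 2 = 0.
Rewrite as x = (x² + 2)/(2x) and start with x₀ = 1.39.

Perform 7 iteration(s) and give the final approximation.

Equation: x² - 2 = 0
Fixed-point form: x = (x² + 2)/(2x)
x₀ = 1.39

x_1 = g(1.390000) = 1.414424
x_2 = g(1.414424) = 1.414214
x_3 = g(1.414214) = 1.414214
x_4 = g(1.414214) = 1.414214
x_5 = g(1.414214) = 1.414214
x_6 = g(1.414214) = 1.414214
x_7 = g(1.414214) = 1.414214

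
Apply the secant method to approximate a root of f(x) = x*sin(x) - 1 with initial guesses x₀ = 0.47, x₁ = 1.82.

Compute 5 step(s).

f(x) = x*sin(x) - 1
x₀ = 0.47, x₁ = 1.82

Secant formula: x_{n+1} = x_n - f(x_n)(x_n - x_{n-1})/(f(x_n) - f(x_{n-1}))

Iteration 1:
  f(0.470000) = -0.787143
  f(1.820000) = 0.763779
  x_2 = 1.820000 - 0.763779×(1.820000 - 0.470000)/(0.763779 - (-0.787143))
       = 1.155169
Iteration 2:
  f(1.820000) = 0.763779
  f(1.155169) = 0.056822
  x_3 = 1.155169 - 0.056822×(1.155169 - 1.820000)/(0.056822 - 0.763779)
       = 1.101733
Iteration 3:
  f(1.155169) = 0.056822
  f(1.101733) = -0.017262
  x_4 = 1.101733 - (-0.017262)×(1.101733 - 1.155169)/(-0.017262 - 0.056822)
       = 1.114184
Iteration 4:
  f(1.101733) = -0.017262
  f(1.114184) = 0.000038
  x_5 = 1.114184 - 0.000038×(1.114184 - 1.101733)/(0.000038 - (-0.017262))
       = 1.114157
Iteration 5:
  f(1.114184) = 0.000038
  f(1.114157) = 0.000000
  x_6 = 1.114157 - 0.000000×(1.114157 - 1.114184)/(0.000000 - 0.000038)
       = 1.114157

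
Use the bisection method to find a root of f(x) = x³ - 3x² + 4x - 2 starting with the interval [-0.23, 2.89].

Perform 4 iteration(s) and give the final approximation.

f(x) = x³ - 3x² + 4x - 2
Initial interval: [-0.23, 2.89]

Iteration 1:
  c_1 = (-0.230000 + 2.890000)/2 = 1.330000
  f(c_1) = f(1.330000) = 0.365937
  f(a) × f(c) < 0, new interval: [-0.230000, 1.330000]
Iteration 2:
  c_2 = (-0.230000 + 1.330000)/2 = 0.550000
  f(c_2) = f(0.550000) = -0.541125
  f(a) × f(c) ≥ 0, new interval: [0.550000, 1.330000]
Iteration 3:
  c_3 = (0.550000 + 1.330000)/2 = 0.940000
  f(c_3) = f(0.940000) = -0.060216
  f(a) × f(c) ≥ 0, new interval: [0.940000, 1.330000]
Iteration 4:
  c_4 = (0.940000 + 1.330000)/2 = 1.135000
  f(c_4) = f(1.135000) = 0.137460
  f(a) × f(c) < 0, new interval: [0.940000, 1.135000]

After 4 iteration(s), the approximation is c_4 = 1.135000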